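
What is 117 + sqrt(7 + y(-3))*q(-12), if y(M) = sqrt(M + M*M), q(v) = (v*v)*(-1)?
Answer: 117 - 144*sqrt(7 + sqrt(6)) ≈ -325.66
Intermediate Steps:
q(v) = -v**2 (q(v) = v**2*(-1) = -v**2)
y(M) = sqrt(M + M**2)
117 + sqrt(7 + y(-3))*q(-12) = 117 + sqrt(7 + sqrt(-3*(1 - 3)))*(-1*(-12)**2) = 117 + sqrt(7 + sqrt(-3*(-2)))*(-1*144) = 117 + sqrt(7 + sqrt(6))*(-144) = 117 - 144*sqrt(7 + sqrt(6))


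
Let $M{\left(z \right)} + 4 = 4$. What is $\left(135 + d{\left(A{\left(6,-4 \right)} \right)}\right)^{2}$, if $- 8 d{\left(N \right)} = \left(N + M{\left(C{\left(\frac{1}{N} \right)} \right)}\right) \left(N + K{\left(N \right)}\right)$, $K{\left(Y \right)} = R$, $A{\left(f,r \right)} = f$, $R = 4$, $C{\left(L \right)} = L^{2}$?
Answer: $\frac{65025}{4} \approx 16256.0$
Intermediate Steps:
$M{\left(z \right)} = 0$ ($M{\left(z \right)} = -4 + 4 = 0$)
$K{\left(Y \right)} = 4$
$d{\left(N \right)} = - \frac{N \left(4 + N\right)}{8}$ ($d{\left(N \right)} = - \frac{\left(N + 0\right) \left(N + 4\right)}{8} = - \frac{N \left(4 + N\right)}{8}$)
$\left(135 + d{\left(A{\left(6,-4 \right)} \right)}\right)^{2} = \left(135 + \frac{1}{8} \cdot 6 \left(-4 - 6\right)\right)^{2} = \left(135 + \frac{1}{8} \cdot 6 \left(-10\right)\right)^{2} = \left(135 - \frac{15}{2}\right)^{2} = \left(\frac{255}{2}\right)^{2} = \frac{65025}{4}$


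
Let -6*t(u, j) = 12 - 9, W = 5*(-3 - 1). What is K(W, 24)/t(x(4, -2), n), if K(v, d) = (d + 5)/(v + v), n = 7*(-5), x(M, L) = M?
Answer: 29/20 ≈ 1.4500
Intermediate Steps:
n = -35
W = -20 (W = 5*(-4) = -20)
t(u, j) = -½ (t(u, j) = -(12 - 9)/6 = -⅙*3 = -½)
K(v, d) = (5 + d)/(2*v) (K(v, d) = (5 + d)/((2*v)) = (5 + d)*(1/(2*v)) = (5 + d)/(2*v))
K(W, 24)/t(x(4, -2), n) = ((½)*(5 + 24)/(-20))/(-½) = ((½)*(-1/20)*29)*(-2) = -29/40*(-2) = 29/20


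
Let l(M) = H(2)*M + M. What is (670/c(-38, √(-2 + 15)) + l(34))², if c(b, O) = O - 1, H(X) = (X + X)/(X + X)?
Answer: 1005487/18 + 248905*√13/18 ≈ 1.0572e+5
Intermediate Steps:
H(X) = 1 (H(X) = (2*X)/((2*X)) = (2*X)*(1/(2*X)) = 1)
c(b, O) = -1 + O
l(M) = 2*M (l(M) = 1*M + M = M + M = 2*M)
(670/c(-38, √(-2 + 15)) + l(34))² = (670/(-1 + √(-2 + 15)) + 2*34)² = (670/(-1 + √13) + 68)² = (68 + 670/(-1 + √13))²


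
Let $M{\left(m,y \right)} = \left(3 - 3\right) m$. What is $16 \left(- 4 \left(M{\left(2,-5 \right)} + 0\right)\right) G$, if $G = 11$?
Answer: $0$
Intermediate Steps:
$M{\left(m,y \right)} = 0$ ($M{\left(m,y \right)} = 0 m = 0$)
$16 \left(- 4 \left(M{\left(2,-5 \right)} + 0\right)\right) G = 16 \left(- 4 \left(0 + 0\right)\right) 11 = 16 \left(\left(-4\right) 0\right) 11 = 16 \cdot 0 \cdot 11 = 0 \cdot 11 = 0$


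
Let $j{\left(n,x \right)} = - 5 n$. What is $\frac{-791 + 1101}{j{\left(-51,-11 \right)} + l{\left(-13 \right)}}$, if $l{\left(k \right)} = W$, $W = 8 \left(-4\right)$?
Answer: $\frac{310}{223} \approx 1.3901$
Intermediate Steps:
$W = -32$
$l{\left(k \right)} = -32$
$\frac{-791 + 1101}{j{\left(-51,-11 \right)} + l{\left(-13 \right)}} = \frac{-791 + 1101}{\left(-5\right) \left(-51\right) - 32} = \frac{310}{255 - 32} = \frac{310}{223}$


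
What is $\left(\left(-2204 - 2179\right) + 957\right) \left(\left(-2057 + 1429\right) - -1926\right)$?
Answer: $-4446948$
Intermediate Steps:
$\left(\left(-2204 - 2179\right) + 957\right) \left(\left(-2057 + 1429\right) - -1926\right) = \left(-4383 + 957\right) \left(-628 + 1926\right) = \left(-3426\right) 1298 = -4446948$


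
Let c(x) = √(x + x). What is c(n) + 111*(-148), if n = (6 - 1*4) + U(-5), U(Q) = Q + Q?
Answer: -16428 + 4*I ≈ -16428.0 + 4.0*I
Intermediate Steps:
U(Q) = 2*Q
n = -8 (n = (6 - 1*4) + 2*(-5) = (6 - 4) - 10 = 2 - 10 = -8)
c(x) = √2*√x (c(x) = √(2*x) = √2*√x)
c(n) + 111*(-148) = √2*√(-8) + 111*(-148) = √2*(2*I*√2) - 16428 = 4*I - 16428 = -16428 + 4*I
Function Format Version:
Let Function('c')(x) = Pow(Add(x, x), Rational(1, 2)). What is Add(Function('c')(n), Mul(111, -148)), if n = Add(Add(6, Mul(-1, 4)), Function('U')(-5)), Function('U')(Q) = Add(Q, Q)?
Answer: Add(-16428, Mul(4, I)) ≈ Add(-16428., Mul(4.0000, I))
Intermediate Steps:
Function('U')(Q) = Mul(2, Q)
n = -8 (n = Add(Add(6, Mul(-1, 4)), Mul(2, -5)) = Add(Add(6, -4), -10) = Add(2, -10) = -8)
Function('c')(x) = Mul(Pow(2, Rational(1, 2)), Pow(x, Rational(1, 2))) (Function('c')(x) = Pow(Mul(2, x), Rational(1, 2)) = Mul(Pow(2, Rational(1, 2)), Pow(x, Rational(1, 2))))
Add(Function('c')(n), Mul(111, -148)) = Add(Mul(Pow(2, Rational(1, 2)), Pow(-8, Rational(1, 2))), Mul(111, -148)) = Add(Mul(Pow(2, Rational(1, 2)), Mul(2, I, Pow(2, Rational(1, 2)))), -16428) = Add(Mul(4, I), -16428) = Add(-16428, Mul(4, I))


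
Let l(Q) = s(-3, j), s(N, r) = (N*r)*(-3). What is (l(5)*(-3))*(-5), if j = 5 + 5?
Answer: 1350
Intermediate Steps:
j = 10
s(N, r) = -3*N*r
l(Q) = 90 (l(Q) = -3*(-3)*10 = 90)
(l(5)*(-3))*(-5) = (90*(-3))*(-5) = -270*(-5) = 1350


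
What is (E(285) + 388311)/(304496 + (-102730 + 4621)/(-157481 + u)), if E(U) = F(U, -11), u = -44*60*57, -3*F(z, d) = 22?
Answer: 358747156471/281318972295 ≈ 1.2752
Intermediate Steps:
F(z, d) = -22/3 (F(z, d) = -1/3*22 = -22/3)
u = -150480 (u = -2640*57 = -150480)
E(U) = -22/3
(E(285) + 388311)/(304496 + (-102730 + 4621)/(-157481 + u)) = (-22/3 + 388311)/(304496 + (-102730 + 4621)/(-157481 - 150480)) = 1164911/(3*(304496 - 98109/(-307961))) = 1164911/(3*(304496 - 98109*(-1/307961))) = 1164911/(3*(304496 + 98109/307961)) = 1164911/(3*(93772990765/307961)) = (1164911/3)*(307961/93772990765) = 358747156471/281318972295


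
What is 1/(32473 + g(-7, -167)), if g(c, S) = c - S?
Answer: 1/32633 ≈ 3.0644e-5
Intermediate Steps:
1/(32473 + g(-7, -167)) = 1/(32473 + (-7 - 1*(-167))) = 1/(32473 + (-7 + 167)) = 1/(32473 + 160) = 1/32633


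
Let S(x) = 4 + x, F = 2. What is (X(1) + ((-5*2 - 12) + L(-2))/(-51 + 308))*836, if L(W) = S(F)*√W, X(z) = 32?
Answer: 6856872/257 + 5016*I*√2/257 ≈ 26680.0 + 27.602*I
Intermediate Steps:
L(W) = 6*√W (L(W) = (4 + 2)*√W = 6*√W)
(X(1) + ((-5*2 - 12) + L(-2))/(-51 + 308))*836 = (32 + ((-5*2 - 12) + 6*√(-2))/(-51 + 308))*836 = (32 + ((-10 - 12) + 6*(I*√2))/257)*836 = (32 + (-22 + 6*I*√2)*(1/257))*836 = (32 + (-22/257 + 6*I*√2/257))*836 = (8202/257 + 6*I*√2/257)*836 = 6856872/257 + 5016*I*√2/257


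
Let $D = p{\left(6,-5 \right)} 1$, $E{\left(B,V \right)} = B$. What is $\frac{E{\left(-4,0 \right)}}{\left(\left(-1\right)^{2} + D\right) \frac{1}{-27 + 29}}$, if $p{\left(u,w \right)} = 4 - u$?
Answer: $8$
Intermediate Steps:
$D = -2$ ($D = \left(4 - 6\right) 1 = \left(-2\right) 1 = -2$)
$\frac{E{\left(-4,0 \right)}}{\left(\left(-1\right)^{2} + D\right) \frac{1}{-27 + 29}} = - \frac{4}{\left(\left(-1\right)^{2} - 2\right) \frac{1}{-27 + 29}} = - \frac{4}{\left(1 - 2\right) \frac{1}{2}} = - \frac{4}{\left(-1\right) \frac{1}{2}} = - \frac{4}{- \frac{1}{2}} = \left(-4\right) \left(-2\right) = 8$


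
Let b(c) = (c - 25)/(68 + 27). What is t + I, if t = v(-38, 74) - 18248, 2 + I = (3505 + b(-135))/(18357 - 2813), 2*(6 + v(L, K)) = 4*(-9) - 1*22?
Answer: -5400152197/295336 ≈ -18285.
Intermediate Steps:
v(L, K) = -35 (v(L, K) = -6 + (4*(-9) - 1*22)/2 = -6 + (-36 - 22)/2 = -6 + (1/2)*(-58) = -6 - 29 = -35)
b(c) = -5/19 + c/95 (b(c) = (-25 + c)/95 = (-25 + c)*(1/95) = -5/19 + c/95)
I = -524109/295336 (I = -2 + (3505 + (-5/19 + (1/95)*(-135)))/(18357 - 2813) = -2 + (3505 + (-5/19 - 27/19))/15544 = -2 + (3505 - 32/19)*(1/15544) = -2 + (66563/19)*(1/15544) = -2 + 66563/295336 = -524109/295336 ≈ -1.7746)
t = -18283 (t = -35 - 18248 = -18283)
t + I = -18283 - 524109/295336 = -5400152197/295336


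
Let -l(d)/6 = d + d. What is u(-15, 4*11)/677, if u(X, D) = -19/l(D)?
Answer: 19/357456 ≈ 5.3153e-5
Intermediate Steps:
l(d) = -12*d (l(d) = -6*(d + d) = -12*d)
u(X, D) = 19/(12*D) (u(X, D) = -19*(-1/(12*D)) = -(-19)/(12*D) = 19/(12*D))
u(-15, 4*11)/677 = (19/(12*((4*11))))/677 = ((19/12)/44)*(1/677) = ((19/12)*(1/44))*(1/677) = (19/528)*(1/677) = 19/357456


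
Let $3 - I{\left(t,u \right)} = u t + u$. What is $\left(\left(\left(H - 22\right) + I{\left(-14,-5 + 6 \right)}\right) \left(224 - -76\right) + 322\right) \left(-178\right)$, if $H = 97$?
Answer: $-4916716$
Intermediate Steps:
$I{\left(t,u \right)} = 3 - u - t u$ ($I{\left(t,u \right)} = 3 - \left(u t + u\right) = 3 - \left(t u + u\right) = 3 - \left(u + t u\right) = 3 - u - t u$)
$\left(\left(\left(H - 22\right) + I{\left(-14,-5 + 6 \right)}\right) \left(224 - -76\right) + 322\right) \left(-178\right) = \left(\left(\left(97 - 22\right) - \left(-2 - 14 \left(-5 + 6\right)\right)\right) \left(224 - -76\right) + 322\right) \left(-178\right) = \left(\left(\left(97 - 22\right) - \left(-2 - 14\right)\right) \left(224 + \left(-38 + 114\right)\right) + 322\right) \left(-178\right) = \left(\left(75 + \left(3 - 1 + 14\right)\right) \left(224 + 76\right) + 322\right) \left(-178\right) = \left(\left(75 + 16\right) 300 + 322\right) \left(-178\right) = \left(91 \cdot 300 + 322\right) \left(-178\right) = \left(27300 + 322\right) \left(-178\right) = 27622 \left(-178\right) = -4916716$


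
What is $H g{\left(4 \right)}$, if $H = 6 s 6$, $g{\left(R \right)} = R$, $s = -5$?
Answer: $-720$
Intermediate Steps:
$H = -180$ ($H = 6 \left(-5\right) 6 = \left(-30\right) 6 = -180$)
$H g{\left(4 \right)} = \left(-180\right) 4 = -720$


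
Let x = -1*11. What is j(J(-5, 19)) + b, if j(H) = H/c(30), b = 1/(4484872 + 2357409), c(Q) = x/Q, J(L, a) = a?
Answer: -3900100159/75265091 ≈ -51.818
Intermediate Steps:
x = -11
c(Q) = -11/Q
b = 1/6842281 ≈ 1.4615e-7
j(H) = -30*H/11 (j(H) = H/((-11/30)) = H/((-11*1/30)) = H/(-11/30) = H*(-30/11) = -30*H/11)
j(J(-5, 19)) + b = -30/11*19 + 1/6842281 = -570/11 + 1/6842281 = -3900100159/75265091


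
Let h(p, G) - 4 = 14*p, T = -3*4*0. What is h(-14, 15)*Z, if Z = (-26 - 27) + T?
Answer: 10176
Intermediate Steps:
T = 0 (T = -12*0 = 0)
h(p, G) = 4 + 14*p
Z = -53 (Z = (-26 - 27) + 0 = -53 + 0 = -53)
h(-14, 15)*Z = (4 + 14*(-14))*(-53) = (4 - 196)*(-53) = -192*(-53) = 10176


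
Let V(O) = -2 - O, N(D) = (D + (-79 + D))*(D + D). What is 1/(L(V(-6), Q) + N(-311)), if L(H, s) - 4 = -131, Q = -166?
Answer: 1/435895 ≈ 2.2941e-6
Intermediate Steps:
N(D) = 2*D*(-79 + 2*D) (N(D) = (-79 + 2*D)*(2*D) = 2*D*(-79 + 2*D))
L(H, s) = -127 (L(H, s) = 4 - 131 = -127)
1/(L(V(-6), Q) + N(-311)) = 1/(-127 + 2*(-311)*(-79 + 2*(-311))) = 1/(-127 + 2*(-311)*(-79 - 622)) = 1/(-127 + 2*(-311)*(-701)) = 1/(-127 + 436022) = 1/435895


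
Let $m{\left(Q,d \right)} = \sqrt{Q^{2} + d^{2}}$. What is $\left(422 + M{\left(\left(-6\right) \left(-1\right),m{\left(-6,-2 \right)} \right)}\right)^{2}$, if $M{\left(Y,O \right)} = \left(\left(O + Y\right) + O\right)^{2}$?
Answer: $404964 + 59328 \sqrt{10} \approx 5.9258 \cdot 10^{5}$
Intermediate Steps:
$M{\left(Y,O \right)} = \left(Y + 2 O\right)^{2}$
$\left(422 + M{\left(\left(-6\right) \left(-1\right),m{\left(-6,-2 \right)} \right)}\right)^{2} = \left(422 + \left(\left(-6\right) \left(-1\right) + 2 \sqrt{\left(-6\right)^{2} + \left(-2\right)^{2}}\right)^{2}\right)^{2} = \left(422 + \left(6 + 2 \sqrt{36 + 4}\right)^{2}\right)^{2} = \left(422 + \left(6 + 2 \sqrt{40}\right)^{2}\right)^{2} = \left(422 + \left(6 + 2 \cdot 2 \sqrt{10}\right)^{2}\right)^{2} = \left(422 + \left(6 + 4 \sqrt{10}\right)^{2}\right)^{2}$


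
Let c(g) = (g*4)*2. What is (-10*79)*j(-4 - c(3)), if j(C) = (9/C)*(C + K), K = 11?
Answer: -60435/14 ≈ -4316.8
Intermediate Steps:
c(g) = 8*g (c(g) = (4*g)*2 = 8*g)
j(C) = 9*(11 + C)/C (j(C) = (9/C)*(C + 11) = (9/C)*(11 + C) = 9*(11 + C)/C)
(-10*79)*j(-4 - c(3)) = (-10*79)*(9 + 99/(-4 - 8*3)) = -790*(9 + 99/(-4 - 1*24)) = -790*(9 + 99/(-4 - 24)) = -790*(9 + 99/(-28)) = -790*(9 + 99*(-1/28)) = -790*(9 - 99/28) = -790*153/28 = -60435/14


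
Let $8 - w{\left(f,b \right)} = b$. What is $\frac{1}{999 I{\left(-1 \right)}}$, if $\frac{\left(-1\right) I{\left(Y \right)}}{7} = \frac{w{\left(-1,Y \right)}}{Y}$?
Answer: $\frac{1}{62937} \approx 1.5889 \cdot 10^{-5}$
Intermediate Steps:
$w{\left(f,b \right)} = 8 - b$
$I{\left(Y \right)} = - \frac{7 \left(8 - Y\right)}{Y}$ ($I{\left(Y \right)} = - 7 \frac{8 - Y}{Y} = - \frac{7 \left(8 - Y\right)}{Y}$)
$\frac{1}{999 I{\left(-1 \right)}} = \frac{1}{999 \left(7 - \frac{56}{-1}\right)} = \frac{1}{999 \left(7 - -56\right)} = \frac{1}{999 \left(7 + 56\right)} = \frac{1}{999 \cdot 63} = \frac{1}{62937}$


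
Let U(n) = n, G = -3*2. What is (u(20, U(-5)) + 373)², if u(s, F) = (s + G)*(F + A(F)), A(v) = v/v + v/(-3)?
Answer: 1042441/9 ≈ 1.1583e+5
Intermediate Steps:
G = -6
A(v) = 1 - v/3 (A(v) = 1 + v*(-⅓) = 1 - v/3)
u(s, F) = (1 + 2*F/3)*(-6 + s) (u(s, F) = (s - 6)*(F + (1 - F/3)) = (-6 + s)*(1 + 2*F/3) = (1 + 2*F/3)*(-6 + s))
(u(20, U(-5)) + 373)² = ((-6 + 20 - 4*(-5) + (⅔)*(-5)*20) + 373)² = ((-6 + 20 + 20 - 200/3) + 373)² = (-98/3 + 373)² = (1021/3)² = 1042441/9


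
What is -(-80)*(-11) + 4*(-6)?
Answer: -904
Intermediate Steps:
-(-80)*(-11) + 4*(-6) = -16*55 - 24 = -880 - 24 = -904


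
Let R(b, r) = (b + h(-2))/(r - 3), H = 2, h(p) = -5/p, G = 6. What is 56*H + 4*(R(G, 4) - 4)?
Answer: 130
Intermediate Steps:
R(b, r) = (5/2 + b)/(-3 + r) (R(b, r) = (b - 5/(-2))/(r - 3) = (b - 5*(-½))/(-3 + r) = (b + 5/2)/(-3 + r) = (5/2 + b)/(-3 + r))
56*H + 4*(R(G, 4) - 4) = 56*2 + 4*((5/2 + 6)/(-3 + 4) - 4) = 112 + 4*((17/2)/1 - 4) = 112 + 4*(1*(17/2) - 4) = 112 + 4*(17/2 - 4) = 112 + 4*(9/2) = 112 + 18 = 130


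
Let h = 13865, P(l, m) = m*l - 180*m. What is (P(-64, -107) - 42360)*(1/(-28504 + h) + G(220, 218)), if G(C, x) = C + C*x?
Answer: -11462649672788/14639 ≈ -7.8302e+8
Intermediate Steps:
P(l, m) = -180*m + l*m (P(l, m) = l*m - 180*m = -180*m + l*m)
(P(-64, -107) - 42360)*(1/(-28504 + h) + G(220, 218)) = (-107*(-180 - 64) - 42360)*(1/(-28504 + 13865) + 220*(1 + 218)) = (-107*(-244) - 42360)*(1/(-14639) + 220*219) = (26108 - 42360)*(-1/14639 + 48180) = -16252*705307019/14639 = -11462649672788/14639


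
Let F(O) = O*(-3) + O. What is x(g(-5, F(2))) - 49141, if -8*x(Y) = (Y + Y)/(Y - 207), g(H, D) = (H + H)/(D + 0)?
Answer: -80394671/1636 ≈ -49141.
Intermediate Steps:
F(O) = -2*O (F(O) = -3*O + O = -2*O)
g(H, D) = 2*H/D (g(H, D) = (2*H)/D = 2*H/D)
x(Y) = -Y/(4*(-207 + Y)) (x(Y) = -(Y + Y)/(8*(Y - 207)) = -2*Y/(8*(-207 + Y)) = -Y/(4*(-207 + Y)))
x(g(-5, F(2))) - 49141 = -2*(-5)/(-2*2)/(-828 + 4*(2*(-5)/(-2*2))) - 49141 = -2*(-5)/(-4)/(-828 + 4*(2*(-5)/(-4))) - 49141 = -2*(-5)*(-¼)/(-828 + 4*(2*(-5)*(-¼))) - 49141 = -1*5/2/(-828 + 4*(5/2)) - 49141 = -1*5/2/(-828 + 10) - 49141 = -1*5/2/(-818) - 49141 = -1*5/2*(-1/818) - 49141 = 5/1636 - 49141 = -80394671/1636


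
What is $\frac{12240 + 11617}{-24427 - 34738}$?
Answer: $- \frac{23857}{59165} \approx -0.40323$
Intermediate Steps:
$\frac{12240 + 11617}{-24427 - 34738} = \frac{23857}{-24427 - 34738} = \frac{23857}{-59165} = 23857 \left(- \frac{1}{59165}\right) = - \frac{23857}{59165}$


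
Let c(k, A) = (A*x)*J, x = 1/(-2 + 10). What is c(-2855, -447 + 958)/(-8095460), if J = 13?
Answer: -6643/64763680 ≈ -0.00010257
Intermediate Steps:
x = ⅛ (x = 1/8 = ⅛ ≈ 0.12500)
c(k, A) = 13*A/8 (c(k, A) = (A*(⅛))*13 = (A/8)*13 = 13*A/8)
c(-2855, -447 + 958)/(-8095460) = (13*(-447 + 958)/8)/(-8095460) = ((13/8)*511)*(-1/8095460) = (6643/8)*(-1/8095460) = -6643/64763680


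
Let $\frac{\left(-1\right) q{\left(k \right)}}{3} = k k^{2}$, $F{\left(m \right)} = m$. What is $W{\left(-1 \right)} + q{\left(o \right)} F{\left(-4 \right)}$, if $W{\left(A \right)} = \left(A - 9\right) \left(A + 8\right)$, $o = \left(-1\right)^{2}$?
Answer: $-58$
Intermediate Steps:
$o = 1$
$q{\left(k \right)} = - 3 k^{3}$ ($q{\left(k \right)} = - 3 k k^{2} = - 3 k^{3}$)
$W{\left(A \right)} = \left(-9 + A\right) \left(8 + A\right)$
$W{\left(-1 \right)} + q{\left(o \right)} F{\left(-4 \right)} = \left(-72 + \left(-1\right)^{2} - -1\right) + - 3 \cdot 1^{3} \left(-4\right) = \left(-72 + 1 + 1\right) + \left(-3\right) 1 \left(-4\right) = -70 - -12 = -70 + 12 = -58$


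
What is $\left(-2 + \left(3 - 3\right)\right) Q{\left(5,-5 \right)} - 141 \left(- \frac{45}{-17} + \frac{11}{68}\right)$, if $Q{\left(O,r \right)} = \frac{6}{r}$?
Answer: $- \frac{133839}{340} \approx -393.64$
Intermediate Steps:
$\left(-2 + \left(3 - 3\right)\right) Q{\left(5,-5 \right)} - 141 \left(- \frac{45}{-17} + \frac{11}{68}\right) = \left(-2 + \left(3 - 3\right)\right) \frac{6}{-5} - 141 \left(- \frac{45}{-17} + \frac{11}{68}\right) = \left(-2 + 0\right) 6 \left(- \frac{1}{5}\right) - 141 \left(\left(-45\right) \left(- \frac{1}{17}\right) + 11 \cdot \frac{1}{68}\right) = \left(-2\right) \left(- \frac{6}{5}\right) - 141 \left(\frac{45}{17} + \frac{11}{68}\right) = \frac{12}{5} - \frac{26931}{68} = - \frac{133839}{340}$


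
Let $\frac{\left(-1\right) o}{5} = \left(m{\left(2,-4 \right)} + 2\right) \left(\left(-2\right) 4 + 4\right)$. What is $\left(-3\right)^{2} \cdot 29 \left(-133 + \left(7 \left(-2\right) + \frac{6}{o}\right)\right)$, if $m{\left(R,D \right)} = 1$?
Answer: $- \frac{383409}{10} \approx -38341.0$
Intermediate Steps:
$o = 60$ ($o = - 5 \left(1 + 2\right) \left(\left(-2\right) 4 + 4\right) = - 5 \cdot 3 \left(-8 + 4\right) = - 5 \cdot 3 \left(-4\right) = \left(-5\right) \left(-12\right) = 60$)
$\left(-3\right)^{2} \cdot 29 \left(-133 + \left(7 \left(-2\right) + \frac{6}{o}\right)\right) = \left(-3\right)^{2} \cdot 29 \left(-133 + \left(7 \left(-2\right) + \frac{6}{60}\right)\right) = 9 \cdot 29 \left(-133 + \left(-14 + 6 \cdot \frac{1}{60}\right)\right) = 261 \left(-133 + \left(-14 + \frac{1}{10}\right)\right) = 261 \left(-133 - \frac{139}{10}\right) = 261 \left(- \frac{1469}{10}\right) = - \frac{383409}{10}$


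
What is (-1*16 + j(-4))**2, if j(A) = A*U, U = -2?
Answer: 64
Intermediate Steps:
j(A) = -2*A (j(A) = A*(-2) = -2*A)
(-1*16 + j(-4))**2 = (-1*16 - 2*(-4))**2 = (-16 + 8)**2 = (-8)**2 = 64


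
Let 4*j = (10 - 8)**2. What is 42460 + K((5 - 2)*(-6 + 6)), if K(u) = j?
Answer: 42461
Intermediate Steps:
j = 1 (j = (10 - 8)**2/4 = (1/4)*2**2 = (1/4)*4 = 1)
K(u) = 1
42460 + K((5 - 2)*(-6 + 6)) = 42460 + 1 = 42461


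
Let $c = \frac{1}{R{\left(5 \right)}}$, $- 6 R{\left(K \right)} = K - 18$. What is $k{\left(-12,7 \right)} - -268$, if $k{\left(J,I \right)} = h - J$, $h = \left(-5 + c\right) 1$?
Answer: $\frac{3581}{13} \approx 275.46$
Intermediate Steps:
$R{\left(K \right)} = 3 - \frac{K}{6}$ ($R{\left(K \right)} = - \frac{K - 18}{6} = - \frac{-18 + K}{6} = 3 - \frac{K}{6}$)
$c = \frac{6}{13}$ ($c = \frac{1}{3 - \frac{5}{6}} = \frac{1}{\frac{13}{6}} = \frac{6}{13} \approx 0.46154$)
$h = - \frac{59}{13}$ ($h = \left(-5 + \frac{6}{13}\right) 1 = \left(- \frac{59}{13}\right) 1 = - \frac{59}{13} \approx -4.5385$)
$k{\left(J,I \right)} = - \frac{59}{13} - J$
$k{\left(-12,7 \right)} - -268 = \left(- \frac{59}{13} - -12\right) - -268 = \left(- \frac{59}{13} + 12\right) + 268 = \frac{97}{13} + 268 = \frac{3581}{13}$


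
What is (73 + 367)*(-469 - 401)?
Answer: -382800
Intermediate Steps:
(73 + 367)*(-469 - 401) = 440*(-870) = -382800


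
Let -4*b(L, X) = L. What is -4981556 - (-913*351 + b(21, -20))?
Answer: -18644351/4 ≈ -4.6611e+6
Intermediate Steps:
b(L, X) = -L/4
-4981556 - (-913*351 + b(21, -20)) = -4981556 - (-913*351 - ¼*21) = -4981556 - (-320463 - 21/4) = -4981556 - 1*(-1281873/4) = -4981556 + 1281873/4 = -18644351/4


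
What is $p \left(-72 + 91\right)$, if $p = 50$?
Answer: $950$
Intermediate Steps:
$p \left(-72 + 91\right) = 50 \left(-72 + 91\right) = 50 \cdot 19 = 950$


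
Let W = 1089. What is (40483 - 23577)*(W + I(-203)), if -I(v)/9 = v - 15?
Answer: 51580206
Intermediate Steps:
I(v) = 135 - 9*v (I(v) = -9*(v - 15) = -9*(-15 + v) = 135 - 9*v)
(40483 - 23577)*(W + I(-203)) = (40483 - 23577)*(1089 + (135 - 9*(-203))) = 16906*(1089 + (135 + 1827)) = 16906*(1089 + 1962) = 16906*3051 = 51580206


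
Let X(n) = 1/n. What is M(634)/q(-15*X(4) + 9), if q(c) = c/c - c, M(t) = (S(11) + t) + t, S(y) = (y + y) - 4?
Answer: -5144/17 ≈ -302.59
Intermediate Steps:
S(y) = -4 + 2*y (S(y) = 2*y - 4 = -4 + 2*y)
M(t) = 18 + 2*t (M(t) = ((-4 + 2*11) + t) + t = ((-4 + 22) + t) + t = (18 + t) + t = 18 + 2*t)
q(c) = 1 - c
M(634)/q(-15*X(4) + 9) = (18 + 2*634)/(1 - (-15/4 + 9)) = (18 + 1268)/(1 - (-15*1/4 + 9)) = 1286/(1 - (-15/4 + 9)) = 1286/(1 - 1*21/4) = 1286/(1 - 21/4) = 1286/(-17/4) = 1286*(-4/17) = -5144/17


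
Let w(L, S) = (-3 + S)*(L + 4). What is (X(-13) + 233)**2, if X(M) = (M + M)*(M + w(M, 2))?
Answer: 113569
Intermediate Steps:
w(L, S) = (-3 + S)*(4 + L)
X(M) = -8*M (X(M) = (M + M)*(M + (-12 - 3*M + 4*2 + M*2)) = (2*M)*(M + (-12 - 3*M + 8 + 2*M)) = (2*M)*(M + (-4 - M)) = (2*M)*(-4) = -8*M)
(X(-13) + 233)**2 = (-8*(-13) + 233)**2 = (104 + 233)**2 = 337**2 = 113569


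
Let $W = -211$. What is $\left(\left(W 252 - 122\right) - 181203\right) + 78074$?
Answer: $-156423$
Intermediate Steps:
$\left(\left(W 252 - 122\right) - 181203\right) + 78074 = \left(\left(\left(-211\right) 252 - 122\right) - 181203\right) + 78074 = \left(\left(-53172 - 122\right) - 181203\right) + 78074 = \left(-53294 - 181203\right) + 78074 = -234497 + 78074 = -156423$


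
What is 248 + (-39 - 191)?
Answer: 18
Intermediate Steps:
248 + (-39 - 191) = 248 - 230 = 18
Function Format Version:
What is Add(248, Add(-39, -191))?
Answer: 18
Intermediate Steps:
Add(248, Add(-39, -191)) = Add(248, -230) = 18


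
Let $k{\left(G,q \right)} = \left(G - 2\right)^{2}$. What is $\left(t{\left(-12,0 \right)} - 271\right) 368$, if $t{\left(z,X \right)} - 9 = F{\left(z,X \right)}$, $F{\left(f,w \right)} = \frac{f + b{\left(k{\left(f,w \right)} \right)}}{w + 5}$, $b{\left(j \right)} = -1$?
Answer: $- \frac{486864}{5} \approx -97373.0$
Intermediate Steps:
$k{\left(G,q \right)} = \left(-2 + G\right)^{2}$
$F{\left(f,w \right)} = \frac{-1 + f}{5 + w}$ ($F{\left(f,w \right)} = \frac{f - 1}{w + 5} = \frac{-1 + f}{5 + w}$)
$t{\left(z,X \right)} = 9 + \frac{-1 + z}{5 + X}$
$\left(t{\left(-12,0 \right)} - 271\right) 368 = \left(\frac{44 - 12 + 9 \cdot 0}{5 + 0} - 271\right) 368 = \left(\frac{44 - 12 + 0}{5} - 271\right) 368 = \left(\frac{1}{5} \cdot 32 - 271\right) 368 = \left(\frac{32}{5} - 271\right) 368 = \left(- \frac{1323}{5}\right) 368 = - \frac{486864}{5}$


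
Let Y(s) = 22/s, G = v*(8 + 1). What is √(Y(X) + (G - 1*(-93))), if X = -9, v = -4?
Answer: √491/3 ≈ 7.3862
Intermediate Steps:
G = -36 (G = -4*(8 + 1) = -4*9 = -36)
√(Y(X) + (G - 1*(-93))) = √(22/(-9) + (-36 - 1*(-93))) = √(22*(-⅑) + (-36 + 93)) = √(-22/9 + 57) = √(491/9) = √491/3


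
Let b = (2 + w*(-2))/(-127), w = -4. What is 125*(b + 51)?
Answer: 808375/127 ≈ 6365.2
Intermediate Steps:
b = -10/127 (b = (2 - 4*(-2))/(-127) = (2 + 8)*(-1/127) = 10*(-1/127) = -10/127 ≈ -0.078740)
125*(b + 51) = 125*(-10/127 + 51) = 125*(6467/127) = 808375/127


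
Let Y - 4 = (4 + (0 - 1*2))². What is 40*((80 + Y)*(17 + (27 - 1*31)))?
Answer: 45760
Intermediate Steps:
Y = 8 (Y = 4 + (4 + (0 - 1*2))² = 4 + (4 + (0 - 2))² = 4 + (4 - 2)² = 4 + 2² = 4 + 4 = 8)
40*((80 + Y)*(17 + (27 - 1*31))) = 40*((80 + 8)*(17 + (27 - 1*31))) = 40*(88*(17 + (27 - 31))) = 40*(88*(17 - 4)) = 40*(88*13) = 40*1144 = 45760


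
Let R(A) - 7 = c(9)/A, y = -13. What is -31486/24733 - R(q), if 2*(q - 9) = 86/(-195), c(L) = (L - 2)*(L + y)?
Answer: -53815531/10585724 ≈ -5.0838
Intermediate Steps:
c(L) = (-13 + L)*(-2 + L) (c(L) = (L - 2)*(L - 13) = (-2 + L)*(-13 + L) = (-13 + L)*(-2 + L))
q = 1712/195 (q = 9 + (86/(-195))/2 = 9 + (86*(-1/195))/2 = 9 + (½)*(-86/195) = 9 - 43/195 = 1712/195 ≈ 8.7795)
R(A) = 7 - 28/A (R(A) = 7 + (26 + 9² - 15*9)/A = 7 + (26 + 81 - 135)/A = 7 - 28/A)
-31486/24733 - R(q) = -31486/24733 - (7 - 28/1712/195) = -31486*1/24733 - (7 - 28*195/1712) = -31486/24733 - (7 - 1365/428) = -31486/24733 - 1*1631/428 = -31486/24733 - 1631/428 = -53815531/10585724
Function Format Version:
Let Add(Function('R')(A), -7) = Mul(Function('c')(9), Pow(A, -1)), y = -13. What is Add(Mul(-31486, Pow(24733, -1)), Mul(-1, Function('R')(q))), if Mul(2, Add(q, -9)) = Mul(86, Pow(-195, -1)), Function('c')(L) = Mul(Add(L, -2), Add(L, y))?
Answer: Rational(-53815531, 10585724) ≈ -5.0838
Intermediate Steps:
Function('c')(L) = Mul(Add(-13, L), Add(-2, L)) (Function('c')(L) = Mul(Add(L, -2), Add(L, -13)) = Mul(Add(-2, L), Add(-13, L)) = Mul(Add(-13, L), Add(-2, L)))
q = Rational(1712, 195) (q = Add(9, Mul(Rational(1, 2), Mul(86, Pow(-195, -1)))) = Add(9, Mul(Rational(1, 2), Mul(86, Rational(-1, 195)))) = Add(9, Mul(Rational(1, 2), Rational(-86, 195))) = Add(9, Rational(-43, 195)) = Rational(1712, 195) ≈ 8.7795)
Function('R')(A) = Add(7, Mul(-28, Pow(A, -1))) (Function('R')(A) = Add(7, Mul(Add(26, Pow(9, 2), Mul(-15, 9)), Pow(A, -1))) = Add(7, Mul(Add(26, 81, -135), Pow(A, -1))) = Add(7, Mul(-28, Pow(A, -1))))
Add(Mul(-31486, Pow(24733, -1)), Mul(-1, Function('R')(q))) = Add(Mul(-31486, Pow(24733, -1)), Mul(-1, Add(7, Mul(-28, Pow(Rational(1712, 195), -1))))) = Add(Mul(-31486, Rational(1, 24733)), Mul(-1, Add(7, Mul(-28, Rational(195, 1712))))) = Add(Rational(-31486, 24733), Mul(-1, Add(7, Rational(-1365, 428)))) = Add(Rational(-31486, 24733), Mul(-1, Rational(1631, 428))) = Add(Rational(-31486, 24733), Rational(-1631, 428)) = Rational(-53815531, 10585724)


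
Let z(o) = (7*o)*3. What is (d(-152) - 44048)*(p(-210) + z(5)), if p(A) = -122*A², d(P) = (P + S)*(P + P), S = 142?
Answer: 220626935760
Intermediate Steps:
z(o) = 21*o
d(P) = 2*P*(142 + P) (d(P) = (P + 142)*(P + P) = (142 + P)*(2*P) = 2*P*(142 + P))
(d(-152) - 44048)*(p(-210) + z(5)) = (2*(-152)*(142 - 152) - 44048)*(-122*(-210)² + 21*5) = (2*(-152)*(-10) - 44048)*(-122*44100 + 105) = (3040 - 44048)*(-5380200 + 105) = -41008*(-5380095) = 220626935760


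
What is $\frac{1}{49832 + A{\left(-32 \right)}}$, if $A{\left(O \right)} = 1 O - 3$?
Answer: $\frac{1}{49797} \approx 2.0082 \cdot 10^{-5}$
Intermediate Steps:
$A{\left(O \right)} = -3 + O$ ($A{\left(O \right)} = O - 3 = -3 + O$)
$\frac{1}{49832 + A{\left(-32 \right)}} = \frac{1}{49832 - 35} = \frac{1}{49797}$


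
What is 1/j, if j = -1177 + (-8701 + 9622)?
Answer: -1/256 ≈ -0.0039063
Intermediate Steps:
j = -256 (j = -1177 + 921 = -256)
1/j = 1/(-256) = -1/256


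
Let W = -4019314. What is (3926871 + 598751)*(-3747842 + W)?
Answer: -35151212071032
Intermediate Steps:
(3926871 + 598751)*(-3747842 + W) = (3926871 + 598751)*(-3747842 - 4019314) = 4525622*(-7767156) = -35151212071032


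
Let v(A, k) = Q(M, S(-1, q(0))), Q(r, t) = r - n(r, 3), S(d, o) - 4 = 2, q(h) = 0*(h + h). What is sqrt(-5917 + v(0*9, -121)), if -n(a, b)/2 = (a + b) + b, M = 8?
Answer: I*sqrt(5881) ≈ 76.688*I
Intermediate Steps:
n(a, b) = -4*b - 2*a (n(a, b) = -2*((a + b) + b) = -2*(a + 2*b) = -4*b - 2*a)
q(h) = 0 (q(h) = 0*(2*h) = 0)
S(d, o) = 6 (S(d, o) = 4 + 2 = 6)
Q(r, t) = 12 + 3*r (Q(r, t) = r - (-4*3 - 2*r) = r - (-12 - 2*r) = r + (12 + 2*r) = 12 + 3*r)
v(A, k) = 36 (v(A, k) = 12 + 3*8 = 12 + 24 = 36)
sqrt(-5917 + v(0*9, -121)) = sqrt(-5917 + 36) = sqrt(-5881) = I*sqrt(5881)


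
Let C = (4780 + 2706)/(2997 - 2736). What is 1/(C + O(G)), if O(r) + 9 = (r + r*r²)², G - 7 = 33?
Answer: 261/1070392742737 ≈ 2.4384e-10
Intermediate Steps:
G = 40 (G = 7 + 33 = 40)
O(r) = -9 + (r + r³)² (O(r) = -9 + (r + r*r²)² = -9 + (r + r³)²)
C = 7486/261 ≈ 28.682
1/(C + O(G)) = 1/(7486/261 + (-9 + 40²*(1 + 40²)²)) = 1/(7486/261 + (-9 + 1600*(1 + 1600)²)) = 1/(7486/261 + (-9 + 1600*1601²)) = 1/(7486/261 + (-9 + 1600*2563201)) = 1/(7486/261 + (-9 + 4101121600)) = 1/(7486/261 + 4101121591) = 1/(1070392742737/261) = 261/1070392742737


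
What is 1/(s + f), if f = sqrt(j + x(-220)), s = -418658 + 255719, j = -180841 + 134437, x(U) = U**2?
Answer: -162939/26549115725 - 2*sqrt(499)/26549115725 ≈ -6.1390e-6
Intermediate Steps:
j = -46404
s = -162939
f = 2*sqrt(499) (f = sqrt(-46404 + (-220)**2) = sqrt(-46404 + 48400) = sqrt(1996) = 2*sqrt(499) ≈ 44.677)
1/(s + f) = 1/(-162939 + 2*sqrt(499))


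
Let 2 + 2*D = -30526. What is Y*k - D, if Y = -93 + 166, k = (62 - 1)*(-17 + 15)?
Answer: 6358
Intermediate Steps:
D = -15264 (D = -1 + (1/2)*(-30526) = -1 - 15263 = -15264)
k = -122 (k = 61*(-2) = -122)
Y = 73
Y*k - D = 73*(-122) - 1*(-15264) = -8906 + 15264 = 6358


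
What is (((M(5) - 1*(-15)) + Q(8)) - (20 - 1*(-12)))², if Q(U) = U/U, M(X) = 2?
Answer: 196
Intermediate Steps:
Q(U) = 1
(((M(5) - 1*(-15)) + Q(8)) - (20 - 1*(-12)))² = (((2 - 1*(-15)) + 1) - (20 - 1*(-12)))² = (((2 + 15) + 1) - (20 + 12))² = ((17 + 1) - 1*32)² = (18 - 32)² = (-14)² = 196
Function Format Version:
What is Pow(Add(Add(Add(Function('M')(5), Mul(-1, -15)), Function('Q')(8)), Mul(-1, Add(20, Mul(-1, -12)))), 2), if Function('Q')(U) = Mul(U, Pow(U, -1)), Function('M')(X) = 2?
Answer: 196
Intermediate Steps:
Function('Q')(U) = 1
Pow(Add(Add(Add(Function('M')(5), Mul(-1, -15)), Function('Q')(8)), Mul(-1, Add(20, Mul(-1, -12)))), 2) = Pow(Add(Add(Add(2, Mul(-1, -15)), 1), Mul(-1, Add(20, Mul(-1, -12)))), 2) = Pow(Add(Add(Add(2, 15), 1), Mul(-1, Add(20, 12))), 2) = Pow(Add(Add(17, 1), Mul(-1, 32)), 2) = Pow(Add(18, -32), 2) = Pow(-14, 2) = 196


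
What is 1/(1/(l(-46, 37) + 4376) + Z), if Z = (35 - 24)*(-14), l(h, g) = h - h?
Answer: -4376/673903 ≈ -0.0064935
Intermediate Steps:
l(h, g) = 0
Z = -154 (Z = 11*(-14) = -154)
1/(1/(l(-46, 37) + 4376) + Z) = 1/(1/(0 + 4376) - 154) = 1/(1/4376 - 154) = 1/(-673903/4376) = -4376/673903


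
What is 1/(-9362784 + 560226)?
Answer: -1/8802558 ≈ -1.1360e-7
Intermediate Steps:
1/(-9362784 + 560226) = 1/(-8802558) = -1/8802558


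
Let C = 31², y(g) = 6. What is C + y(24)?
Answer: 967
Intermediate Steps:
C = 961
C + y(24) = 961 + 6 = 967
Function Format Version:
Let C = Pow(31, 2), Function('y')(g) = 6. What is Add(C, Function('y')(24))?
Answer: 967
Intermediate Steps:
C = 961
Add(C, Function('y')(24)) = Add(961, 6) = 967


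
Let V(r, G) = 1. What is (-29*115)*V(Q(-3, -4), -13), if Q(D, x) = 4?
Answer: -3335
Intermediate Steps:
(-29*115)*V(Q(-3, -4), -13) = -29*115*1 = -3335*1 = -3335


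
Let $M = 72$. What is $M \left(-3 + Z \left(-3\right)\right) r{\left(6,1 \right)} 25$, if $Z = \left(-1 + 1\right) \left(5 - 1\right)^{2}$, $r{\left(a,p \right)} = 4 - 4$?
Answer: $0$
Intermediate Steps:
$r{\left(a,p \right)} = 0$ ($r{\left(a,p \right)} = 4 - 4 = 0$)
$Z = 0$ ($Z = 0 \cdot 4^{2} = 0 \cdot 16 = 0$)
$M \left(-3 + Z \left(-3\right)\right) r{\left(6,1 \right)} 25 = 72 \left(-3 + 0 \left(-3\right)\right) 0 \cdot 25 = 72 \left(-3 + 0\right) 0 \cdot 25 = 72 \left(\left(-3\right) 0\right) 25 = 72 \cdot 0 \cdot 25 = 0 \cdot 25 = 0$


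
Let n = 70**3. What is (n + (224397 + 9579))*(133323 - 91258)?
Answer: 24270495440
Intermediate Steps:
n = 343000
(n + (224397 + 9579))*(133323 - 91258) = (343000 + (224397 + 9579))*(133323 - 91258) = (343000 + 233976)*42065 = 576976*42065 = 24270495440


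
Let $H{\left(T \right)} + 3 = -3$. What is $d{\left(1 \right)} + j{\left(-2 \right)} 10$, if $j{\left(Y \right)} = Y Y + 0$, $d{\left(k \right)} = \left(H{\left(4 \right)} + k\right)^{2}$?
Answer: $65$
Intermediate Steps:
$H{\left(T \right)} = -6$ ($H{\left(T \right)} = -3 - 3 = -6$)
$d{\left(k \right)} = \left(-6 + k\right)^{2}$
$j{\left(Y \right)} = Y^{2}$ ($j{\left(Y \right)} = Y^{2} + 0 = Y^{2}$)
$d{\left(1 \right)} + j{\left(-2 \right)} 10 = \left(-6 + 1\right)^{2} + \left(-2\right)^{2} \cdot 10 = \left(-5\right)^{2} + 4 \cdot 10 = 25 + 40 = 65$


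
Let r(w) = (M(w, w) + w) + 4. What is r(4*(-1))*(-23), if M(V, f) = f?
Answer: 92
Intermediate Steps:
r(w) = 4 + 2*w (r(w) = (w + w) + 4 = 2*w + 4 = 4 + 2*w)
r(4*(-1))*(-23) = (4 + 2*(4*(-1)))*(-23) = (4 + 2*(-4))*(-23) = (4 - 8)*(-23) = -4*(-23) = 92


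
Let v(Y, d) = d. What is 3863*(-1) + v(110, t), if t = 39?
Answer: -3824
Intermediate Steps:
3863*(-1) + v(110, t) = 3863*(-1) + 39 = -3863 + 39 = -3824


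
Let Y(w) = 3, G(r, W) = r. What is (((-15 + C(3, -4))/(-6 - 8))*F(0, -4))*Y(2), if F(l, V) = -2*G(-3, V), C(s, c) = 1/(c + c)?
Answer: 1089/56 ≈ 19.446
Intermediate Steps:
C(s, c) = 1/(2*c)
F(l, V) = 6 (F(l, V) = -2*(-3) = 6)
(((-15 + C(3, -4))/(-6 - 8))*F(0, -4))*Y(2) = (((-15 + (½)/(-4))/(-6 - 8))*6)*3 = (((-15 + (½)*(-¼))/(-14))*6)*3 = (((-15 - ⅛)*(-1/14))*6)*3 = (-121/8*(-1/14)*6)*3 = ((121/112)*6)*3 = (363/56)*3 = 1089/56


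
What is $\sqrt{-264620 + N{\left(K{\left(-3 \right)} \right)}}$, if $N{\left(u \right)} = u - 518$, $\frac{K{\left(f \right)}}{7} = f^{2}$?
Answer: $5 i \sqrt{10603} \approx 514.85 i$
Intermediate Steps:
$K{\left(f \right)} = 7 f^{2}$
$N{\left(u \right)} = -518 + u$
$\sqrt{-264620 + N{\left(K{\left(-3 \right)} \right)}} = \sqrt{-264620 - \left(518 - 7 \left(-3\right)^{2}\right)} = \sqrt{-264620 + \left(-518 + 7 \cdot 9\right)} = \sqrt{-264620 + \left(-518 + 63\right)} = \sqrt{-264620 - 455} = \sqrt{-265075} = 5 i \sqrt{10603}$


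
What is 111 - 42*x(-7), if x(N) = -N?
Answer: -183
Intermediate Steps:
111 - 42*x(-7) = 111 - (-42)*(-7) = 111 - 42*7 = 111 - 294 = -183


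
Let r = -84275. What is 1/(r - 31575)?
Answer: -1/115850 ≈ -8.6318e-6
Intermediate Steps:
1/(r - 31575) = 1/(-84275 - 31575) = 1/(-115850) = -1/115850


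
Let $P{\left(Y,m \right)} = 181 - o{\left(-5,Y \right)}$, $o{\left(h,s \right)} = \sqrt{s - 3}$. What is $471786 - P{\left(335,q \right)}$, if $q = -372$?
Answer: $471605 + 2 \sqrt{83} \approx 4.7162 \cdot 10^{5}$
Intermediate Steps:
$o{\left(h,s \right)} = \sqrt{-3 + s}$
$P{\left(Y,m \right)} = 181 - \sqrt{-3 + Y}$
$471786 - P{\left(335,q \right)} = 471786 - \left(181 - \sqrt{-3 + 335}\right) = 471786 - \left(181 - \sqrt{332}\right) = 471786 - \left(181 - 2 \sqrt{83}\right) = 471605 + 2 \sqrt{83}$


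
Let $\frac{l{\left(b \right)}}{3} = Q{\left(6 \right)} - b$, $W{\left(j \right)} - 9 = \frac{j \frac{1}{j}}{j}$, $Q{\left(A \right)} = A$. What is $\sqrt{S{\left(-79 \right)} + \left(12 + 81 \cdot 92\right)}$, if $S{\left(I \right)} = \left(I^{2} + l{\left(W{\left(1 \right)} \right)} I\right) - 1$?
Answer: $6 \sqrt{407} \approx 121.05$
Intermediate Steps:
$W{\left(j \right)} = 9 + \frac{1}{j}$ ($W{\left(j \right)} = 9 + \frac{j \frac{1}{j}}{j} = 9 + 1 \frac{1}{j} = 9 + \frac{1}{j}$)
$l{\left(b \right)} = 18 - 3 b$ ($l{\left(b \right)} = 3 \left(6 - b\right) = 18 - 3 b$)
$S{\left(I \right)} = -1 + I^{2} - 12 I$ ($S{\left(I \right)} = \left(I^{2} + \left(18 - 3 \left(9 + 1^{-1}\right)\right) I\right) - 1 = \left(I^{2} + \left(18 - 3 \left(9 + 1\right)\right) I\right) - 1 = \left(I^{2} + \left(18 - 30\right) I\right) - 1 = \left(I^{2} - 12 I\right) - 1 = -1 + I^{2} - 12 I$)
$\sqrt{S{\left(-79 \right)} + \left(12 + 81 \cdot 92\right)} = \sqrt{\left(-1 + \left(-79\right)^{2} - -948\right) + \left(12 + 81 \cdot 92\right)} = \sqrt{\left(-1 + 6241 + 948\right) + \left(12 + 7452\right)} = \sqrt{7188 + 7464} = \sqrt{14652} = 6 \sqrt{407}$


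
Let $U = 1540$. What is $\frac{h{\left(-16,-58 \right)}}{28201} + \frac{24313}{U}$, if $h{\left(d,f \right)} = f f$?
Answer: $\frac{690831473}{43429540} \approx 15.907$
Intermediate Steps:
$h{\left(d,f \right)} = f^{2}$
$\frac{h{\left(-16,-58 \right)}}{28201} + \frac{24313}{U} = \frac{\left(-58\right)^{2}}{28201} + \frac{24313}{1540} = 3364 \cdot \frac{1}{28201} + 24313 \cdot \frac{1}{1540} = \frac{3364}{28201} + \frac{24313}{1540} = \frac{690831473}{43429540}$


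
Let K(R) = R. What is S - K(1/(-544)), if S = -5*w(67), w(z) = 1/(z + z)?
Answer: -1293/36448 ≈ -0.035475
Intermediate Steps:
w(z) = 1/(2*z)
S = -5/134 (S = -5/(2*67) = -5*1/134 = -5/134 ≈ -0.037313)
S - K(1/(-544)) = -5/134 - 1/(-544) = -5/134 - 1*(-1/544) = -5/134 + 1/544 = -1293/36448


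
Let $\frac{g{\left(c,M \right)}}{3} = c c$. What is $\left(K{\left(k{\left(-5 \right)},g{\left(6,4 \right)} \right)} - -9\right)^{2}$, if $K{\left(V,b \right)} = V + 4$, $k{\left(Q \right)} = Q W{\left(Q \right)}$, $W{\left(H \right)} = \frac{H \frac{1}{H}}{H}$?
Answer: $196$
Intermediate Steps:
$g{\left(c,M \right)} = 3 c^{2}$ ($g{\left(c,M \right)} = 3 c c = 3 c^{2}$)
$W{\left(H \right)} = \frac{1}{H}$ ($W{\left(H \right)} = 1 \frac{1}{H} = \frac{1}{H}$)
$k{\left(Q \right)} = 1$ ($k{\left(Q \right)} = \frac{Q}{Q} = 1$)
$K{\left(V,b \right)} = 4 + V$
$\left(K{\left(k{\left(-5 \right)},g{\left(6,4 \right)} \right)} - -9\right)^{2} = \left(\left(4 + 1\right) - -9\right)^{2} = \left(5 + 9\right)^{2} = 14^{2} = 196$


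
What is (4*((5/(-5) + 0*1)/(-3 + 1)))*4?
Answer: 8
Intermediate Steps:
(4*((5/(-5) + 0*1)/(-3 + 1)))*4 = (4*((5*(-⅕) + 0)/(-2)))*4 = (4*((-1 + 0)*(-½)))*4 = (4*(-1*(-½)))*4 = (4*(½))*4 = 2*4 = 8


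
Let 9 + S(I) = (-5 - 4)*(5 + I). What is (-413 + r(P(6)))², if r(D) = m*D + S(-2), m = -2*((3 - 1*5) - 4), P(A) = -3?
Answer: 235225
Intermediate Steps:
S(I) = -54 - 9*I (S(I) = -9 + (-5 - 4)*(5 + I) = -9 - 9*(5 + I) = -9 + (-45 - 9*I) = -54 - 9*I)
m = 12 (m = -2*((3 - 5) - 4) = -2*(-2 - 4) = -2*(-6) = 12)
r(D) = -36 + 12*D (r(D) = 12*D + (-54 - 9*(-2)) = 12*D + (-54 + 18) = 12*D - 36 = -36 + 12*D)
(-413 + r(P(6)))² = (-413 + (-36 + 12*(-3)))² = (-413 + (-36 - 36))² = (-413 - 72)² = (-485)² = 235225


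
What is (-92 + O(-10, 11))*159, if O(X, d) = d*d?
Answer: 4611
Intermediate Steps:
O(X, d) = d**2
(-92 + O(-10, 11))*159 = (-92 + 11**2)*159 = (-92 + 121)*159 = 29*159 = 4611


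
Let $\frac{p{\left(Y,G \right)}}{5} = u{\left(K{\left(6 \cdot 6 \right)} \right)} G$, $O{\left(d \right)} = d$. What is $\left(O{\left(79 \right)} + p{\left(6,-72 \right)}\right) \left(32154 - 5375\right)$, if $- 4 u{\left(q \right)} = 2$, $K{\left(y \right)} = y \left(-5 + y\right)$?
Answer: $6935761$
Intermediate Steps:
$u{\left(q \right)} = - \frac{1}{2}$ ($u{\left(q \right)} = \left(- \frac{1}{4}\right) 2 = - \frac{1}{2}$)
$p{\left(Y,G \right)} = - \frac{5 G}{2}$ ($p{\left(Y,G \right)} = 5 \left(- \frac{G}{2}\right) = - \frac{5 G}{2}$)
$\left(O{\left(79 \right)} + p{\left(6,-72 \right)}\right) \left(32154 - 5375\right) = \left(79 - -180\right) \left(32154 - 5375\right) = \left(79 + 180\right) 26779 = 259 \cdot 26779 = 6935761$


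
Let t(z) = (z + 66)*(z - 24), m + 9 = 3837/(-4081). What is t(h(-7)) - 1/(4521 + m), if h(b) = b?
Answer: -33671226496/18409635 ≈ -1829.0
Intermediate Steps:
m = -40566/4081 (m = -9 + 3837/(-4081) = -9 + 3837*(-1/4081) = -9 - 3837/4081 = -40566/4081 ≈ -9.9402)
t(z) = (-24 + z)*(66 + z) (t(z) = (66 + z)*(-24 + z) = (-24 + z)*(66 + z))
t(h(-7)) - 1/(4521 + m) = (-1584 + (-7)**2 + 42*(-7)) - 1/(4521 - 40566/4081) = (-1584 + 49 - 294) - 1/18409635/4081 = -1829 - 1*4081/18409635 = -1829 - 4081/18409635 = -33671226496/18409635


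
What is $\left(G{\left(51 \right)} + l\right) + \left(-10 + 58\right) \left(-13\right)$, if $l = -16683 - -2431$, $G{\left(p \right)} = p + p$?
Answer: $-14774$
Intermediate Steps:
$G{\left(p \right)} = 2 p$
$l = -14252$ ($l = -16683 + 2431 = -14252$)
$\left(G{\left(51 \right)} + l\right) + \left(-10 + 58\right) \left(-13\right) = \left(2 \cdot 51 - 14252\right) + \left(-10 + 58\right) \left(-13\right) = \left(102 - 14252\right) + 48 \left(-13\right) = -14150 - 624 = -14774$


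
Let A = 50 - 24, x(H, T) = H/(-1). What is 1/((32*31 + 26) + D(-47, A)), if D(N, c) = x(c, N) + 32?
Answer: 1/1024 ≈ 0.00097656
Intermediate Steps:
x(H, T) = -H (x(H, T) = H*(-1) = -H)
A = 26
D(N, c) = 32 - c (D(N, c) = -c + 32 = 32 - c)
1/((32*31 + 26) + D(-47, A)) = 1/((32*31 + 26) + (32 - 1*26)) = 1/((992 + 26) + (32 - 26)) = 1/(1018 + 6) = 1/1024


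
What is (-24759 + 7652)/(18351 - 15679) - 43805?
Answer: -117064067/2672 ≈ -43811.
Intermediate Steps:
(-24759 + 7652)/(18351 - 15679) - 43805 = -17107/2672 - 43805 = -117064067/2672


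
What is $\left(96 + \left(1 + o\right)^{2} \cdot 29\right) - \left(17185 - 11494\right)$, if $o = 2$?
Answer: $-5334$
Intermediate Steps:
$\left(96 + \left(1 + o\right)^{2} \cdot 29\right) - \left(17185 - 11494\right) = \left(96 + \left(1 + 2\right)^{2} \cdot 29\right) - \left(17185 - 11494\right) = \left(96 + 3^{2} \cdot 29\right) - \left(17185 - 11494\right) = \left(96 + 9 \cdot 29\right) - 5691 = \left(96 + 261\right) - 5691 = 357 - 5691 = -5334$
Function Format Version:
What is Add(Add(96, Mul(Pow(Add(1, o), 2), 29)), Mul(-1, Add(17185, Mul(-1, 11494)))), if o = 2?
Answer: -5334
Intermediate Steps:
Add(Add(96, Mul(Pow(Add(1, o), 2), 29)), Mul(-1, Add(17185, Mul(-1, 11494)))) = Add(Add(96, Mul(Pow(Add(1, 2), 2), 29)), Mul(-1, Add(17185, Mul(-1, 11494)))) = Add(Add(96, Mul(Pow(3, 2), 29)), Mul(-1, Add(17185, -11494))) = Add(Add(96, Mul(9, 29)), Mul(-1, 5691)) = Add(Add(96, 261), -5691) = Add(357, -5691) = -5334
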